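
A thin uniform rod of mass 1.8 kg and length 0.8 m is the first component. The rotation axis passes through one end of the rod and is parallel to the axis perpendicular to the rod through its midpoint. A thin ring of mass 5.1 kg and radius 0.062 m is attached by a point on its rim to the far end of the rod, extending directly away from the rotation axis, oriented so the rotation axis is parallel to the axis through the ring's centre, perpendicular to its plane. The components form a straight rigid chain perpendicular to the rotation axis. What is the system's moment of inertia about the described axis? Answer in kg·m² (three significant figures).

4.19

Thin rod: I_cm = (1/12)ML² = (1/12)(1.8)(0.8)² = 0.096 kg·m²; centre at d = 0.4 m, so the parallel axis theorem gives I = 0.096 + (1.8)(0.4)² = 0.384 kg·m².
Thin ring: I_cm = MR² = (5.1)(0.062)² = 0.019604 kg·m²; centre at d = 0.4 + 0.4 + 0.062 = 0.862 m, so the parallel axis theorem gives I = 0.019604 + (5.1)(0.862)² = 3.8091 kg·m².
Total I = 0.384 + 3.8091 = 4.1931 kg·m².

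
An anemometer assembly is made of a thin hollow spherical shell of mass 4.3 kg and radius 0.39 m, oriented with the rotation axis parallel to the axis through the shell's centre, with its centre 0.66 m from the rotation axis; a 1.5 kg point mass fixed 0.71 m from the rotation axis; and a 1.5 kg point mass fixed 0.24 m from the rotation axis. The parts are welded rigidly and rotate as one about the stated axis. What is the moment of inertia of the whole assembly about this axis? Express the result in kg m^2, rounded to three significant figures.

Spherical shell: I_cm = (2/3)MR² = (2/3)(4.3)(0.39)² = 0.43602 kg m^2; centre at d = 0.66 m, so I = I_cm + Md² gives I = 0.43602 + (4.3)(0.66)² = 2.3091 kg m^2.
Point mass: I_cm = 0; centre at d = 0.71 m, so I = I_cm + Md² gives I = 0 + (1.5)(0.71)² = 0.75615 kg m^2.
Point mass: I_cm = 0; centre at d = 0.24 m, so I = I_cm + Md² gives I = 0 + (1.5)(0.24)² = 0.0864 kg m^2.
Total I = 2.3091 + 0.75615 + 0.0864 = 3.1517 kg m^2.

3.15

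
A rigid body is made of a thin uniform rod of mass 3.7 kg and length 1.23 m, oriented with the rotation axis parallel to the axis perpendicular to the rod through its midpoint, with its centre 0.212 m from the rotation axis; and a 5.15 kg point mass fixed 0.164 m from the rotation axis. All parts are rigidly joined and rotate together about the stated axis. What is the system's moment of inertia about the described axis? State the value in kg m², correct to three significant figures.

0.771

Thin rod: I_cm = (1/12)ML² = (1/12)(3.7)(1.23)² = 0.46648 kg m²; centre at d = 0.212 m, so I = I_cm + Md² gives I = 0.46648 + (3.7)(0.212)² = 0.63277 kg m².
Point mass: I_cm = 0; centre at d = 0.164 m, so I = I_cm + Md² gives I = 0 + (5.15)(0.164)² = 0.13851 kg m².
Total I = 0.63277 + 0.13851 = 0.77128 kg m².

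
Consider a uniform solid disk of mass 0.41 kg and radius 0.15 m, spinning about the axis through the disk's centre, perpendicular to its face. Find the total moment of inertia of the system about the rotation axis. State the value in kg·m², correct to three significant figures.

0.00461

I_cm = (1/2)MR² = (1/2)(0.41)(0.15)² = 0.0046125 kg·m²; axis through the centre, so I = 0.0046125 kg·m².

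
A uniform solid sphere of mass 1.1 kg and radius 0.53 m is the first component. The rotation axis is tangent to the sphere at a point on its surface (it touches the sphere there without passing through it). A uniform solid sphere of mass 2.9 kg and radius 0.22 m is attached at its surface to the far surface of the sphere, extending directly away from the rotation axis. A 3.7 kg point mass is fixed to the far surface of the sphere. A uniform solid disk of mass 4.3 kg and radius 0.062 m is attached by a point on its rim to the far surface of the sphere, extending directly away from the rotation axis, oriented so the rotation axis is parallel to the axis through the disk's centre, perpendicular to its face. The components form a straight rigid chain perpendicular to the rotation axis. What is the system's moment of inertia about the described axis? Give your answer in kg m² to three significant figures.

24.1

Solid sphere: I_cm = (2/5)MR² = (2/5)(1.1)(0.53)² = 0.1236 kg m²; centre at d = 0.53 m, so the parallel axis theorem gives I = 0.1236 + (1.1)(0.53)² = 0.43259 kg m².
Solid sphere: I_cm = (2/5)MR² = (2/5)(2.9)(0.22)² = 0.056144 kg m²; centre at d = 0.53 + 0.53 + 0.22 = 1.28 m, so the parallel axis theorem gives I = 0.056144 + (2.9)(1.28)² = 4.8075 kg m².
Point mass: I_cm = 0; centre at d = 0.53 + 0.53 + 0.22 + 0.22 = 1.5 m, so the parallel axis theorem gives I = 0 + (3.7)(1.5)² = 8.325 kg m².
Solid disk: I_cm = (1/2)MR² = (1/2)(4.3)(0.062)² = 0.0082646 kg m²; centre at d = 0.53 + 0.53 + 0.22 + 0.22 + 0.062 = 1.562 m, so the parallel axis theorem gives I = 0.0082646 + (4.3)(1.562)² = 10.5 kg m².
Total I = 0.43259 + 4.8075 + 8.325 + 10.5 = 24.065 kg m².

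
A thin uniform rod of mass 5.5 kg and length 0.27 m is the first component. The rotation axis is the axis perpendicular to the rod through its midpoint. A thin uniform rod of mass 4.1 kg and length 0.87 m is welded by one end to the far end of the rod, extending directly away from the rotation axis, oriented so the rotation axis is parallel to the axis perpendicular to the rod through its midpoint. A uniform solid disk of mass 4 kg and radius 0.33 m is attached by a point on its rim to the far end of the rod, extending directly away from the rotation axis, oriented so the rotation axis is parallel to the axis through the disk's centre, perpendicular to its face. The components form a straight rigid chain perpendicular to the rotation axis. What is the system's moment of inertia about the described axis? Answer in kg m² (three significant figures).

8.97

Thin rod: I_cm = (1/12)ML² = (1/12)(5.5)(0.27)² = 0.033413 kg m²; axis through the centre, so I = 0.033413 kg m².
Thin rod: I_cm = (1/12)ML² = (1/12)(4.1)(0.87)² = 0.25861 kg m²; centre at d = 0.135 + 0.435 = 0.57 m, so the parallel axis theorem gives I = 0.25861 + (4.1)(0.57)² = 1.5907 kg m².
Solid disk: I_cm = (1/2)MR² = (1/2)(4)(0.33)² = 0.2178 kg m²; centre at d = 0.135 + 0.435 + 0.435 + 0.33 = 1.335 m, so the parallel axis theorem gives I = 0.2178 + (4)(1.335)² = 7.3467 kg m².
Total I = 0.033413 + 1.5907 + 7.3467 = 8.9708 kg m².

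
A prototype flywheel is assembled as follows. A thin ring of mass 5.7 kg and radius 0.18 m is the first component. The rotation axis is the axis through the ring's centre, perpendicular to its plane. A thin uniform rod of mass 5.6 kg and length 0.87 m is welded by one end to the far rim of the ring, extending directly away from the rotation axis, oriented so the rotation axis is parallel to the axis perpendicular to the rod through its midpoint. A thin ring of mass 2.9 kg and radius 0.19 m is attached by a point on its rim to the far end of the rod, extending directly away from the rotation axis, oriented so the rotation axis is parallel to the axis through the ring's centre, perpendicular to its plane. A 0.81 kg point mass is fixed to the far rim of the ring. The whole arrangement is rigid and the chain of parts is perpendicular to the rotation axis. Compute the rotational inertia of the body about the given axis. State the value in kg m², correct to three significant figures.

8.88

Thin ring: I_cm = MR² = (5.7)(0.18)² = 0.18468 kg m²; axis through the centre, so I = 0.18468 kg m².
Thin rod: I_cm = (1/12)ML² = (1/12)(5.6)(0.87)² = 0.35322 kg m²; centre at d = 0.18 + 0.435 = 0.615 m, so the parallel axis theorem gives I = 0.35322 + (5.6)(0.615)² = 2.4713 kg m².
Thin ring: I_cm = MR² = (2.9)(0.19)² = 0.10469 kg m²; centre at d = 0.18 + 0.435 + 0.435 + 0.19 = 1.24 m, so the parallel axis theorem gives I = 0.10469 + (2.9)(1.24)² = 4.5637 kg m².
Point mass: I_cm = 0; centre at d = 0.18 + 0.435 + 0.435 + 0.19 + 0.19 = 1.43 m, so the parallel axis theorem gives I = 0 + (0.81)(1.43)² = 1.6564 kg m².
Total I = 0.18468 + 2.4713 + 4.5637 + 1.6564 = 8.8761 kg m².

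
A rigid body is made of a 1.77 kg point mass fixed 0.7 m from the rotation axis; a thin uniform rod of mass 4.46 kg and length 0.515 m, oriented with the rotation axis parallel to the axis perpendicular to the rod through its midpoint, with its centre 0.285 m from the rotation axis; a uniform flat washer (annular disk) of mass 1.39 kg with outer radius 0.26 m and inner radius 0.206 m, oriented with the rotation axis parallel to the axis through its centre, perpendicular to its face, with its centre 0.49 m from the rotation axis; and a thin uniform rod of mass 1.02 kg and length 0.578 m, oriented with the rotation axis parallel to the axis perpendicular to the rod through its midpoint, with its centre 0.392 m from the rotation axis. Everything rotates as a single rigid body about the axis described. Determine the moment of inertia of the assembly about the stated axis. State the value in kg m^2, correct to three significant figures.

1.92

Point mass: I_cm = 0; centre at d = 0.7 m, so the parallel axis theorem gives I = 0 + (1.77)(0.7)² = 0.8673 kg m^2.
Thin rod: I_cm = (1/12)ML² = (1/12)(4.46)(0.515)² = 0.098575 kg m^2; centre at d = 0.285 m, so the parallel axis theorem gives I = 0.098575 + (4.46)(0.285)² = 0.46084 kg m^2.
Annular disk: I_cm = (1/2)M(R²+r²) = (1/2)(1.39)[(0.26)² + (0.206)²] = 0.076475 kg m^2; centre at d = 0.49 m, so the parallel axis theorem gives I = 0.076475 + (1.39)(0.49)² = 0.41021 kg m^2.
Thin rod: I_cm = (1/12)ML² = (1/12)(1.02)(0.578)² = 0.028397 kg m^2; centre at d = 0.392 m, so the parallel axis theorem gives I = 0.028397 + (1.02)(0.392)² = 0.18513 kg m^2.
Total I = 0.8673 + 0.46084 + 0.41021 + 0.18513 = 1.9235 kg m^2.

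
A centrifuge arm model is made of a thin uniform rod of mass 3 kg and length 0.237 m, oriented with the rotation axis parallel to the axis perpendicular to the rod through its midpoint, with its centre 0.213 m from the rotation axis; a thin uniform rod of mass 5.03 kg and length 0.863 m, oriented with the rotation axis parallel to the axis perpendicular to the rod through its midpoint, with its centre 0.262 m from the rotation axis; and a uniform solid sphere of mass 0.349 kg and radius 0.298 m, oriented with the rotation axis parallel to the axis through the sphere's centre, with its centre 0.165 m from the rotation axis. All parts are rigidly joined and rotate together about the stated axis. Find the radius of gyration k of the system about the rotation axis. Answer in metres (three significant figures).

0.315

Thin rod: I_cm = (1/12)ML² = (1/12)(3)(0.237)² = 0.014042 kg m^2; centre at d = 0.213 m, so the parallel axis theorem gives I = 0.014042 + (3)(0.213)² = 0.15015 kg m^2.
Thin rod: I_cm = (1/12)ML² = (1/12)(5.03)(0.863)² = 0.31218 kg m^2; centre at d = 0.262 m, so the parallel axis theorem gives I = 0.31218 + (5.03)(0.262)² = 0.65746 kg m^2.
Solid sphere: I_cm = (2/5)MR² = (2/5)(0.349)(0.298)² = 0.012397 kg m^2; centre at d = 0.165 m, so the parallel axis theorem gives I = 0.012397 + (0.349)(0.165)² = 0.021899 kg m^2.
Total I = 0.82951 kg m^2; total mass M = 8.379 kg.
k = √(I/M) = √(0.82951/8.379) = 0.31464 m.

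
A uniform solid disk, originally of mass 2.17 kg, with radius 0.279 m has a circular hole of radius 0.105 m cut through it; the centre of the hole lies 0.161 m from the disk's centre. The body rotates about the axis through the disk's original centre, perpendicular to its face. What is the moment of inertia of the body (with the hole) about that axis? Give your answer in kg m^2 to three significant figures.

0.0748

Unpierced body about its centre: I₀ = (1/2)MR² = (1/2)(2.17)(0.279)² = 0.084457 kg m^2.
The removed disk has mass m = M·(r/R)² = (2.17)(0.105/0.279)² = 0.30735 kg (same uniform areal density).
Its moment of inertia about the rotation axis (parallel-axis theorem): I_hole = (1/2)mr² + md² = (1/2)(0.30735)(0.105)² + (0.30735)(0.161)² = 0.009661 kg m^2.
Treating the hole as negative mass, I = I₀ − I_hole = 0.084457 − 0.009661 = 0.074796 kg m^2.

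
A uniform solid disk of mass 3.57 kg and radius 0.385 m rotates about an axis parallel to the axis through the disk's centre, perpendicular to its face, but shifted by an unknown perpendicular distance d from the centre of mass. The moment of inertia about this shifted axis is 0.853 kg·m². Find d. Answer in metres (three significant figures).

0.406

About the centre-of-mass axis, I_cm = (1/2)MR² = (1/2)(3.57)(0.385)² = 0.26458 kg·m².
Parallel axis theorem: I = I_cm + Md², so Md² = 0.853 − 0.26458 = 0.58842 kg·m².
d = √(0.58842 / 3.57) = 0.40598 m.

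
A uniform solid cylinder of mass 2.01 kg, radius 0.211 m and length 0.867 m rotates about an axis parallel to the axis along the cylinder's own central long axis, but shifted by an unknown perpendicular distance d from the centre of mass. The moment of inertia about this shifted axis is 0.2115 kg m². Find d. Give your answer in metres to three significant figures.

0.288

About the centre-of-mass axis, I_cm = (1/2)MR² = (1/2)(2.01)(0.211)² = 0.044744 kg m².
Parallel axis theorem: I = I_cm + Md², so Md² = 0.2115 − 0.044744 = 0.16676 kg m².
d = √(0.16676 / 2.01) = 0.28803 m.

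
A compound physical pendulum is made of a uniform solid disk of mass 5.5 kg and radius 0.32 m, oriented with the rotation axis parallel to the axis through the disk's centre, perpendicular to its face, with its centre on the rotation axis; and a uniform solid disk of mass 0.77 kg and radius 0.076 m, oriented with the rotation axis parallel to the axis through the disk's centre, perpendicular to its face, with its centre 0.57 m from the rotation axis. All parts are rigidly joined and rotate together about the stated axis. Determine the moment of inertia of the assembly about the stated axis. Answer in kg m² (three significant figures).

0.534

Solid disk: I_cm = (1/2)MR² = (1/2)(5.5)(0.32)² = 0.2816 kg m²; axis through the centre, so I = 0.2816 kg m².
Solid disk: I_cm = (1/2)MR² = (1/2)(0.77)(0.076)² = 0.0022238 kg m²; centre at d = 0.57 m, so the parallel axis theorem gives I = 0.0022238 + (0.77)(0.57)² = 0.2524 kg m².
Total I = 0.2816 + 0.2524 = 0.534 kg m².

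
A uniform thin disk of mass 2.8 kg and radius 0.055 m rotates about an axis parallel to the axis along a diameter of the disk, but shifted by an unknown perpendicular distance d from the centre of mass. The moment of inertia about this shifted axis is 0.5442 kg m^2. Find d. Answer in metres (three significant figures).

About the centre-of-mass axis, I_cm = (1/4)MR² = (1/4)(2.8)(0.055)² = 0.0021175 kg m^2.
Parallel axis theorem: I = I_cm + Md², so Md² = 0.5442 − 0.0021175 = 0.54208 kg m^2.
d = √(0.54208 / 2.8) = 0.44 m.

0.440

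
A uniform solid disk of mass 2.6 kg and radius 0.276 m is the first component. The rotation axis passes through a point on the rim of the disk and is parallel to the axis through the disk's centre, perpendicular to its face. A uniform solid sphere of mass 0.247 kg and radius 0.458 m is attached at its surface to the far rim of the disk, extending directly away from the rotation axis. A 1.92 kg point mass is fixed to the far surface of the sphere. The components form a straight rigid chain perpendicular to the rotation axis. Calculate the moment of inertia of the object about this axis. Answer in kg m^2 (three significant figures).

Solid disk: I_cm = (1/2)MR² = (1/2)(2.6)(0.276)² = 0.099029 kg m^2; centre at d = 0.276 m, so the parallel axis theorem gives I = 0.099029 + (2.6)(0.276)² = 0.29709 kg m^2.
Solid sphere: I_cm = (2/5)MR² = (2/5)(0.247)(0.458)² = 0.020725 kg m^2; centre at d = 0.276 + 0.276 + 0.458 = 1.01 m, so the parallel axis theorem gives I = 0.020725 + (0.247)(1.01)² = 0.27269 kg m^2.
Point mass: I_cm = 0; centre at d = 0.276 + 0.276 + 0.458 + 0.458 = 1.468 m, so the parallel axis theorem gives I = 0 + (1.92)(1.468)² = 4.1376 kg m^2.
Total I = 0.29709 + 0.27269 + 4.1376 = 4.7074 kg m^2.

4.71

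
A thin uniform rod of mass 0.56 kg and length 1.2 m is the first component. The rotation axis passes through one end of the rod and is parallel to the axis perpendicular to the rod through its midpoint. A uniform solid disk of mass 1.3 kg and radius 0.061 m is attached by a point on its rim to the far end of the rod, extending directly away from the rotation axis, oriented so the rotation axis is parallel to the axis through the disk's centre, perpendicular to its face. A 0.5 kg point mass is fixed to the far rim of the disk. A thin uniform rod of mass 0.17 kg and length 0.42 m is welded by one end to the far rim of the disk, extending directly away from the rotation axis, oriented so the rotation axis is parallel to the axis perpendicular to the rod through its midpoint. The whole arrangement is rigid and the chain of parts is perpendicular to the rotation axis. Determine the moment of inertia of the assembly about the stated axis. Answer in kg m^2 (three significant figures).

Thin rod: I_cm = (1/12)ML² = (1/12)(0.56)(1.2)² = 0.0672 kg m^2; centre at d = 0.6 m, so I = I_cm + Md² gives I = 0.0672 + (0.56)(0.6)² = 0.2688 kg m^2.
Solid disk: I_cm = (1/2)MR² = (1/2)(1.3)(0.061)² = 0.0024187 kg m^2; centre at d = 0.6 + 0.6 + 0.061 = 1.261 m, so I = I_cm + Md² gives I = 0.0024187 + (1.3)(1.261)² = 2.0696 kg m^2.
Point mass: I_cm = 0; centre at d = 0.6 + 0.6 + 0.061 + 0.061 = 1.322 m, so I = I_cm + Md² gives I = 0 + (0.5)(1.322)² = 0.87384 kg m^2.
Thin rod: I_cm = (1/12)ML² = (1/12)(0.17)(0.42)² = 0.002499 kg m^2; centre at d = 0.6 + 0.6 + 0.061 + 0.061 + 0.21 = 1.532 m, so I = I_cm + Md² gives I = 0.002499 + (0.17)(1.532)² = 0.40149 kg m^2.
Total I = 0.2688 + 2.0696 + 0.87384 + 0.40149 = 3.6137 kg m^2.

3.61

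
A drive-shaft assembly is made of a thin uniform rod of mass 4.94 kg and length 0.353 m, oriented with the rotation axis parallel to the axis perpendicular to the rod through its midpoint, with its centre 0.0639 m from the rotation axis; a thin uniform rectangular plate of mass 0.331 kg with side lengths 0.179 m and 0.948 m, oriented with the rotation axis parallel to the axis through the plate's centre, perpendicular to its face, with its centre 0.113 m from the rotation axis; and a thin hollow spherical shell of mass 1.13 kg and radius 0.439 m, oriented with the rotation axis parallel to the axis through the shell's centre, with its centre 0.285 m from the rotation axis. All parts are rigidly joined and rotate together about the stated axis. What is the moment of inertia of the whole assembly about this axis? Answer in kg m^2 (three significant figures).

Thin rod: I_cm = (1/12)ML² = (1/12)(4.94)(0.353)² = 0.051297 kg m^2; centre at d = 0.0639 m, so I = I_cm + Md² gives I = 0.051297 + (4.94)(0.0639)² = 0.071468 kg m^2.
Rectangular plate: I_cm = (1/12)M(a²+b²) = (1/12)(0.331)[(0.179)² + (0.948)²] = 0.025673 kg m^2; centre at d = 0.113 m, so I = I_cm + Md² gives I = 0.025673 + (0.331)(0.113)² = 0.0299 kg m^2.
Spherical shell: I_cm = (2/3)MR² = (2/3)(1.13)(0.439)² = 0.14518 kg m^2; centre at d = 0.285 m, so I = I_cm + Md² gives I = 0.14518 + (1.13)(0.285)² = 0.23697 kg m^2.
Total I = 0.071468 + 0.0299 + 0.23697 = 0.33834 kg m^2.

0.338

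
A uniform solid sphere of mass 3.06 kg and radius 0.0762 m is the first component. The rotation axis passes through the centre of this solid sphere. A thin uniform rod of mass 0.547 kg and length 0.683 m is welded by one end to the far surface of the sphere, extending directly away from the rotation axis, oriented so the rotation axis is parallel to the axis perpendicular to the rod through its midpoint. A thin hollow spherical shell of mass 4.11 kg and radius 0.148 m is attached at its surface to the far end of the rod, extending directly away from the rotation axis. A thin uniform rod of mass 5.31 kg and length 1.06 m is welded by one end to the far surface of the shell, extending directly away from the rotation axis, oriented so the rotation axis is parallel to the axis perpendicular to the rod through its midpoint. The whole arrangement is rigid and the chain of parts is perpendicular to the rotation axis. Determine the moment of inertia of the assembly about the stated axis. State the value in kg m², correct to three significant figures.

Solid sphere: I_cm = (2/5)MR² = (2/5)(3.06)(0.0762)² = 0.0071071 kg m²; axis through the centre, so I = 0.0071071 kg m².
Thin rod: I_cm = (1/12)ML² = (1/12)(0.547)(0.683)² = 0.021264 kg m²; centre at d = 0.0762 + 0.3415 = 0.4177 m, so I = I_cm + Md² gives I = 0.021264 + (0.547)(0.4177)² = 0.1167 kg m².
Spherical shell: I_cm = (2/3)MR² = (2/3)(4.11)(0.148)² = 0.060017 kg m²; centre at d = 0.0762 + 0.3415 + 0.3415 + 0.148 = 0.9072 m, so I = I_cm + Md² gives I = 0.060017 + (4.11)(0.9072)² = 3.4426 kg m².
Thin rod: I_cm = (1/12)ML² = (1/12)(5.31)(1.06)² = 0.49719 kg m²; centre at d = 0.0762 + 0.3415 + 0.3415 + 0.148 + 0.148 + 0.53 = 1.5852 m, so I = I_cm + Md² gives I = 0.49719 + (5.31)(1.5852)² = 13.84 kg m².
Total I = 0.0071071 + 0.1167 + 3.4426 + 13.84 = 17.407 kg m².

17.4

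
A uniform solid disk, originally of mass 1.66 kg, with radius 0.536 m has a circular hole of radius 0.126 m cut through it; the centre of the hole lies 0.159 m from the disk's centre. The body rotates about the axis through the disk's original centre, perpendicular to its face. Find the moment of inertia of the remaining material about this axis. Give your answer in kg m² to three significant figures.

Unpierced body about its centre: I₀ = (1/2)MR² = (1/2)(1.66)(0.536)² = 0.23846 kg m².
The removed disk has mass m = M·(r/R)² = (1.66)(0.126/0.536)² = 0.091732 kg (same uniform areal density).
Its moment of inertia about the rotation axis (parallel-axis theorem): I_hole = (1/2)mr² + md² = (1/2)(0.091732)(0.126)² + (0.091732)(0.159)² = 0.0030472 kg m².
Treating the hole as negative mass, I = I₀ − I_hole = 0.23846 − 0.0030472 = 0.23541 kg m².

0.235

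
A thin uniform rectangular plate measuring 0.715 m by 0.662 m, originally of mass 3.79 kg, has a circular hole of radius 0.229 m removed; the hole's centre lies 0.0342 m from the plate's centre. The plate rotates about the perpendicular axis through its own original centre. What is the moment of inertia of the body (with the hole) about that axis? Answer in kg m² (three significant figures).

Unpierced body about its centre: I₀ = (1/12)M(a²+b²) = (1/12)(3.79)[(0.715)² + (0.662)²] = 0.29987 kg m².
The removed disk has mass m = M·πr²/(ab) = (3.79)·π(0.229)²/(0.715·0.662) = 1.3192 kg (same uniform areal density).
Its moment of inertia about the rotation axis (parallel-axis theorem): I_hole = (1/2)mr² + md² = (1/2)(1.3192)(0.229)² + (1.3192)(0.0342)² = 0.036132 kg m².
Treating the hole as negative mass, I = I₀ − I_hole = 0.29987 − 0.036132 = 0.26374 kg m².

0.264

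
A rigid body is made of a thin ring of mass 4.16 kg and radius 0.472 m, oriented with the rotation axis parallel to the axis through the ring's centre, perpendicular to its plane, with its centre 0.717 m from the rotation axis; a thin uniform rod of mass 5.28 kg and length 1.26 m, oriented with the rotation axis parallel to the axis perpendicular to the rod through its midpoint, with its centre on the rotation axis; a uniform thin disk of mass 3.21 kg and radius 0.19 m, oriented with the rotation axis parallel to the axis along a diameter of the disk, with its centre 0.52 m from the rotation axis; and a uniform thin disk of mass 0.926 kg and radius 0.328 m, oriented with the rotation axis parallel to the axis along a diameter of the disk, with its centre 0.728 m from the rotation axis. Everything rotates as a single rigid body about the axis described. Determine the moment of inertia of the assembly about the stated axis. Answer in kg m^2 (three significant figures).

5.18

Thin ring: I_cm = MR² = (4.16)(0.472)² = 0.92678 kg m^2; centre at d = 0.717 m, so I = I_cm + Md² gives I = 0.92678 + (4.16)(0.717)² = 3.0654 kg m^2.
Thin rod: I_cm = (1/12)ML² = (1/12)(5.28)(1.26)² = 0.69854 kg m^2; axis through the centre, so I = 0.69854 kg m^2.
Thin disk: I_cm = (1/4)MR² = (1/4)(3.21)(0.19)² = 0.02897 kg m^2; centre at d = 0.52 m, so I = I_cm + Md² gives I = 0.02897 + (3.21)(0.52)² = 0.89695 kg m^2.
Thin disk: I_cm = (1/4)MR² = (1/4)(0.926)(0.328)² = 0.024906 kg m^2; centre at d = 0.728 m, so I = I_cm + Md² gives I = 0.024906 + (0.926)(0.728)² = 0.51567 kg m^2.
Total I = 3.0654 + 0.69854 + 0.89695 + 0.51567 = 5.1766 kg m^2.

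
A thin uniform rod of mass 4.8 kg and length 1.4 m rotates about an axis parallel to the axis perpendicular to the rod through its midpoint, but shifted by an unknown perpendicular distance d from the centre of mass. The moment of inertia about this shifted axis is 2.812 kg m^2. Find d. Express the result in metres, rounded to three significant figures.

0.650

About the centre-of-mass axis, I_cm = (1/12)ML² = (1/12)(4.8)(1.4)² = 0.784 kg m^2.
Parallel axis theorem: I = I_cm + Md², so Md² = 2.812 − 0.784 = 2.028 kg m^2.
d = √(2.028 / 4.8) = 0.65 m.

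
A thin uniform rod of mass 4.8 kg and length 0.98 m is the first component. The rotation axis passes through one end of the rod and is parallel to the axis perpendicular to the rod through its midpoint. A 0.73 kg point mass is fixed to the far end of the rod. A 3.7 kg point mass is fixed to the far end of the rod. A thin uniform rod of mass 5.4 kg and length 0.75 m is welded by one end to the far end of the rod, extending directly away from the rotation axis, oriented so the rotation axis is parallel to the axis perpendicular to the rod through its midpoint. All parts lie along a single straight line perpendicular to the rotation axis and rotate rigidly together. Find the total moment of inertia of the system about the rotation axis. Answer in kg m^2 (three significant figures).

16.0

Thin rod: I_cm = (1/12)ML² = (1/12)(4.8)(0.98)² = 0.38416 kg m^2; centre at d = 0.49 m, so I = I_cm + Md² gives I = 0.38416 + (4.8)(0.49)² = 1.5366 kg m^2.
Point mass: I_cm = 0; centre at d = 0.49 + 0.49 = 0.98 m, so I = I_cm + Md² gives I = 0 + (0.73)(0.98)² = 0.70109 kg m^2.
Point mass: I_cm = 0; centre at d = 0.49 + 0.49 = 0.98 m, so I = I_cm + Md² gives I = 0 + (3.7)(0.98)² = 3.5535 kg m^2.
Thin rod: I_cm = (1/12)ML² = (1/12)(5.4)(0.75)² = 0.25312 kg m^2; centre at d = 0.49 + 0.49 + 0.375 = 1.355 m, so I = I_cm + Md² gives I = 0.25312 + (5.4)(1.355)² = 10.168 kg m^2.
Total I = 1.5366 + 0.70109 + 3.5535 + 10.168 = 15.959 kg m^2.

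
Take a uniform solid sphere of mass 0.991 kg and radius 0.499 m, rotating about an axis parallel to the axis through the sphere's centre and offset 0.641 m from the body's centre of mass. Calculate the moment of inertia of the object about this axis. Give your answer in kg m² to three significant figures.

I_cm = (2/5)MR² = (2/5)(0.991)(0.499)² = 0.098704 kg m²; centre at d = 0.641 m, so the parallel axis theorem gives I = 0.098704 + (0.991)(0.641)² = 0.50589 kg m².

0.506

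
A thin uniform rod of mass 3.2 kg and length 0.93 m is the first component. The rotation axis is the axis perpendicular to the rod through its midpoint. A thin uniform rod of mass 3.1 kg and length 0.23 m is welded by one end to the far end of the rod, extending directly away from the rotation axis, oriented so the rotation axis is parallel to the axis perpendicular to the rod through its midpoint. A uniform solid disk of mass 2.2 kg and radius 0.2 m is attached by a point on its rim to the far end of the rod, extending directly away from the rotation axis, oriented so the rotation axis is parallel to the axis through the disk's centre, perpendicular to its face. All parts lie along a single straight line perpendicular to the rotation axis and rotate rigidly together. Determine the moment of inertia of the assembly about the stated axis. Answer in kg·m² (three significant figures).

3.09

Thin rod: I_cm = (1/12)ML² = (1/12)(3.2)(0.93)² = 0.23064 kg·m²; axis through the centre, so I = 0.23064 kg·m².
Thin rod: I_cm = (1/12)ML² = (1/12)(3.1)(0.23)² = 0.013666 kg·m²; centre at d = 0.465 + 0.115 = 0.58 m, so the parallel axis theorem gives I = 0.013666 + (3.1)(0.58)² = 1.0565 kg·m².
Solid disk: I_cm = (1/2)MR² = (1/2)(2.2)(0.2)² = 0.044 kg·m²; centre at d = 0.465 + 0.115 + 0.115 + 0.2 = 0.895 m, so the parallel axis theorem gives I = 0.044 + (2.2)(0.895)² = 1.8063 kg·m².
Total I = 0.23064 + 1.0565 + 1.8063 = 3.0934 kg·m².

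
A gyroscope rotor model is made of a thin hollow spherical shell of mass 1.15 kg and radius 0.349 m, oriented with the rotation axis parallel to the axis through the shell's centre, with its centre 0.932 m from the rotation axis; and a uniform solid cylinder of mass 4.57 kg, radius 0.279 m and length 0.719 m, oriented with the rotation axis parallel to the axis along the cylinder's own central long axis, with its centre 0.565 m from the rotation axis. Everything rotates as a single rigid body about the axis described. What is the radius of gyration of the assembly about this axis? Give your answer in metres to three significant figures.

Spherical shell: I_cm = (2/3)MR² = (2/3)(1.15)(0.349)² = 0.093381 kg·m²; centre at d = 0.932 m, so the parallel axis theorem gives I = 0.093381 + (1.15)(0.932)² = 1.0923 kg·m².
Solid cylinder: I_cm = (1/2)MR² = (1/2)(4.57)(0.279)² = 0.17787 kg·m²; centre at d = 0.565 m, so the parallel axis theorem gives I = 0.17787 + (4.57)(0.565)² = 1.6367 kg·m².
Total I = 2.729 kg·m²; total mass M = 5.72 kg.
k = √(I/M) = √(2.729/5.72) = 0.69073 m.

0.691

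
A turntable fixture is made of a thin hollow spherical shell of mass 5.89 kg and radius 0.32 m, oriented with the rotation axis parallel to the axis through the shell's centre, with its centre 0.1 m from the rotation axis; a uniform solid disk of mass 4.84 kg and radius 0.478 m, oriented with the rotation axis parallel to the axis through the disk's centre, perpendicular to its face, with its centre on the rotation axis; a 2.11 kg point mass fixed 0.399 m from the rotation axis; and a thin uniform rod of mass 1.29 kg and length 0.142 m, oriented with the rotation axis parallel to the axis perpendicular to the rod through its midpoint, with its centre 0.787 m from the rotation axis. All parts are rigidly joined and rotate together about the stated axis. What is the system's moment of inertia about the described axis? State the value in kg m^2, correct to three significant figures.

Spherical shell: I_cm = (2/3)MR² = (2/3)(5.89)(0.32)² = 0.40209 kg m^2; centre at d = 0.1 m, so I = I_cm + Md² gives I = 0.40209 + (5.89)(0.1)² = 0.46099 kg m^2.
Solid disk: I_cm = (1/2)MR² = (1/2)(4.84)(0.478)² = 0.55293 kg m^2; axis through the centre, so I = 0.55293 kg m^2.
Point mass: I_cm = 0; centre at d = 0.399 m, so I = I_cm + Md² gives I = 0 + (2.11)(0.399)² = 0.33591 kg m^2.
Thin rod: I_cm = (1/12)ML² = (1/12)(1.29)(0.142)² = 0.0021676 kg m^2; centre at d = 0.787 m, so I = I_cm + Md² gives I = 0.0021676 + (1.29)(0.787)² = 0.80115 kg m^2.
Total I = 0.46099 + 0.55293 + 0.33591 + 0.80115 = 2.151 kg m^2.

2.15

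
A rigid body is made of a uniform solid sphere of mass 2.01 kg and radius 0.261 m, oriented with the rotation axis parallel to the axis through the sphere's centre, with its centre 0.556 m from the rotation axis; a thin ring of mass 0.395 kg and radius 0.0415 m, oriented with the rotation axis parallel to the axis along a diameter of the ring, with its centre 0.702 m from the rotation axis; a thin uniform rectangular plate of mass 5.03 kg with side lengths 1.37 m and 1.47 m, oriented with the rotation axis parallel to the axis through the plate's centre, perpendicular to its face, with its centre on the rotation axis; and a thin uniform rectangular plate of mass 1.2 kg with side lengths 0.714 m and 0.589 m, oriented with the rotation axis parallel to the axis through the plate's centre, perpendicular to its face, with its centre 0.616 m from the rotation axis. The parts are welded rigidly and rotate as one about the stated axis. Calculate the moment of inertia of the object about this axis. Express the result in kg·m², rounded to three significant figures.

3.10

Solid sphere: I_cm = (2/5)MR² = (2/5)(2.01)(0.261)² = 0.054769 kg·m²; centre at d = 0.556 m, so I = I_cm + Md² gives I = 0.054769 + (2.01)(0.556)² = 0.67613 kg·m².
Thin ring: I_cm = (1/2)MR² = (1/2)(0.395)(0.0415)² = 0.00034014 kg·m²; centre at d = 0.702 m, so I = I_cm + Md² gives I = 0.00034014 + (0.395)(0.702)² = 0.195 kg·m².
Rectangular plate: I_cm = (1/12)M(a²+b²) = (1/12)(5.03)[(1.37)² + (1.47)²] = 1.6925 kg·m²; axis through the centre, so I = 1.6925 kg·m².
Rectangular plate: I_cm = (1/12)M(a²+b²) = (1/12)(1.2)[(0.714)² + (0.589)²] = 0.085672 kg·m²; centre at d = 0.616 m, so I = I_cm + Md² gives I = 0.085672 + (1.2)(0.616)² = 0.54102 kg·m².
Total I = 0.67613 + 0.195 + 1.6925 + 0.54102 = 3.1047 kg·m².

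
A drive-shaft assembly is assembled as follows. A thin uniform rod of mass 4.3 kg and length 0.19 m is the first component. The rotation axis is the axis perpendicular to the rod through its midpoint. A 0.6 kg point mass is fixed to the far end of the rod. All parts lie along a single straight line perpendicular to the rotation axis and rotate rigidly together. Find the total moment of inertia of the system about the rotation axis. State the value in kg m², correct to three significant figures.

0.0184

Thin rod: I_cm = (1/12)ML² = (1/12)(4.3)(0.19)² = 0.012936 kg m²; axis through the centre, so I = 0.012936 kg m².
Point mass: I_cm = 0; centre at d = 0.095 m, so the parallel axis theorem gives I = 0 + (0.6)(0.095)² = 0.005415 kg m².
Total I = 0.012936 + 0.005415 = 0.018351 kg m².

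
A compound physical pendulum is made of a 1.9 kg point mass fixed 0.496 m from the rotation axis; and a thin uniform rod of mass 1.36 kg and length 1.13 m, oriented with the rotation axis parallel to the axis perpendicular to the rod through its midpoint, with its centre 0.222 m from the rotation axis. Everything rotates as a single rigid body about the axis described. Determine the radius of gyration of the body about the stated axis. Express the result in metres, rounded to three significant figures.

Point mass: I_cm = 0; centre at d = 0.496 m, so the parallel axis theorem gives I = 0 + (1.9)(0.496)² = 0.46743 kg m².
Thin rod: I_cm = (1/12)ML² = (1/12)(1.36)(1.13)² = 0.14472 kg m²; centre at d = 0.222 m, so the parallel axis theorem gives I = 0.14472 + (1.36)(0.222)² = 0.21174 kg m².
Total I = 0.67917 kg m²; total mass M = 3.26 kg.
k = √(I/M) = √(0.67917/3.26) = 0.45644 m.

0.456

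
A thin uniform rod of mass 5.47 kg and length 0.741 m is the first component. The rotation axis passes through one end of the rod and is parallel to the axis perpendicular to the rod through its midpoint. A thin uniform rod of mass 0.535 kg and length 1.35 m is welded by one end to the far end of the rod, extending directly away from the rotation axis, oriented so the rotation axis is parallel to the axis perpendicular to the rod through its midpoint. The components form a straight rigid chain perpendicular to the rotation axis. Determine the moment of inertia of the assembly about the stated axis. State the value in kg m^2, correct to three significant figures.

Thin rod: I_cm = (1/12)ML² = (1/12)(5.47)(0.741)² = 0.25029 kg m^2; centre at d = 0.3705 m, so I = I_cm + Md² gives I = 0.25029 + (5.47)(0.3705)² = 1.0012 kg m^2.
Thin rod: I_cm = (1/12)ML² = (1/12)(0.535)(1.35)² = 0.081253 kg m^2; centre at d = 0.3705 + 0.3705 + 0.675 = 1.416 m, so I = I_cm + Md² gives I = 0.081253 + (0.535)(1.416)² = 1.154 kg m^2.
Total I = 1.0012 + 1.154 = 2.1551 kg m^2.

2.16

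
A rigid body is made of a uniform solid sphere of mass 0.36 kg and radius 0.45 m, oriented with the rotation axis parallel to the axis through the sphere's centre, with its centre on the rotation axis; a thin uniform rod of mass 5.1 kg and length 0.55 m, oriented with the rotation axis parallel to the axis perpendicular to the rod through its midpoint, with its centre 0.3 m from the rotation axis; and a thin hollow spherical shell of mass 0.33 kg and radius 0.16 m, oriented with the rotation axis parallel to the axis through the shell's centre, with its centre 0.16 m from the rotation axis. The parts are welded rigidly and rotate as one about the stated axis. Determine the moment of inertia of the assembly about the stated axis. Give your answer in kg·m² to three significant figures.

0.631

Solid sphere: I_cm = (2/5)MR² = (2/5)(0.36)(0.45)² = 0.02916 kg·m²; axis through the centre, so I = 0.02916 kg·m².
Thin rod: I_cm = (1/12)ML² = (1/12)(5.1)(0.55)² = 0.12856 kg·m²; centre at d = 0.3 m, so I = I_cm + Md² gives I = 0.12856 + (5.1)(0.3)² = 0.58756 kg·m².
Spherical shell: I_cm = (2/3)MR² = (2/3)(0.33)(0.16)² = 0.005632 kg·m²; centre at d = 0.16 m, so I = I_cm + Md² gives I = 0.005632 + (0.33)(0.16)² = 0.01408 kg·m².
Total I = 0.02916 + 0.58756 + 0.01408 = 0.6308 kg·m².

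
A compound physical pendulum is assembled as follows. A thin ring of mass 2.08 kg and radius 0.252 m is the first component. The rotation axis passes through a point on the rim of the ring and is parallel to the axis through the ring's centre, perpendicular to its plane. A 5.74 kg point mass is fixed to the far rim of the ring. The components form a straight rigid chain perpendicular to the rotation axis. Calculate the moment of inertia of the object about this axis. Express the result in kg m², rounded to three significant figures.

Thin ring: I_cm = MR² = (2.08)(0.252)² = 0.13209 kg m²; centre at d = 0.252 m, so the parallel axis theorem gives I = 0.13209 + (2.08)(0.252)² = 0.26418 kg m².
Point mass: I_cm = 0; centre at d = 0.252 + 0.252 = 0.504 m, so the parallel axis theorem gives I = 0 + (5.74)(0.504)² = 1.4581 kg m².
Total I = 0.26418 + 1.4581 = 1.7222 kg m².

1.72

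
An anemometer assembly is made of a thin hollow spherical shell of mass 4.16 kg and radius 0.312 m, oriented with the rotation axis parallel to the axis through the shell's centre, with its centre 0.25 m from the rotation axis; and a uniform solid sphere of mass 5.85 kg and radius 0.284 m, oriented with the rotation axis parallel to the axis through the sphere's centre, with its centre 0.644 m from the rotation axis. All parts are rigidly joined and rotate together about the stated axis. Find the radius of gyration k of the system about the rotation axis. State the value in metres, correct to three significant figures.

Spherical shell: I_cm = (2/3)MR² = (2/3)(4.16)(0.312)² = 0.26997 kg·m²; centre at d = 0.25 m, so I = I_cm + Md² gives I = 0.26997 + (4.16)(0.25)² = 0.52997 kg·m².
Solid sphere: I_cm = (2/5)MR² = (2/5)(5.85)(0.284)² = 0.18874 kg·m²; centre at d = 0.644 m, so I = I_cm + Md² gives I = 0.18874 + (5.85)(0.644)² = 2.6149 kg·m².
Total I = 3.1449 kg·m²; total mass M = 10.01 kg.
k = √(I/M) = √(3.1449/10.01) = 0.56051 m.

0.561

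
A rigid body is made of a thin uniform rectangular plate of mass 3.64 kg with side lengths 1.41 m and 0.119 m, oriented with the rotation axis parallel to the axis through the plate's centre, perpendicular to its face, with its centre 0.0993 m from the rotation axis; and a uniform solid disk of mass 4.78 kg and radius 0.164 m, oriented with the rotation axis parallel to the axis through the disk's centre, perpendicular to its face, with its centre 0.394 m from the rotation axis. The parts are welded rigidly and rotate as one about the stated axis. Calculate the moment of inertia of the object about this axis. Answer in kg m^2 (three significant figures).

Rectangular plate: I_cm = (1/12)M(a²+b²) = (1/12)(3.64)[(1.41)² + (0.119)²] = 0.60735 kg m^2; centre at d = 0.0993 m, so the parallel axis theorem gives I = 0.60735 + (3.64)(0.0993)² = 0.64324 kg m^2.
Solid disk: I_cm = (1/2)MR² = (1/2)(4.78)(0.164)² = 0.064281 kg m^2; centre at d = 0.394 m, so the parallel axis theorem gives I = 0.064281 + (4.78)(0.394)² = 0.80631 kg m^2.
Total I = 0.64324 + 0.80631 = 1.4496 kg m^2.

1.45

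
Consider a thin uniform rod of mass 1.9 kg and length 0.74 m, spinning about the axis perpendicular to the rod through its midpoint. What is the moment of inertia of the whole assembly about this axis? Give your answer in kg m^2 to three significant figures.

I_cm = (1/12)ML² = (1/12)(1.9)(0.74)² = 0.086703 kg m^2; axis through the centre, so I = 0.086703 kg m^2.

0.0867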